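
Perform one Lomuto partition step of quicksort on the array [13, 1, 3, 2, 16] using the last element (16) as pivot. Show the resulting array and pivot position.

Lomuto partition with pivot = 16:

Initial array: [13, 1, 3, 2, 16]

arr[0]=13 <= 16: swap with position 0, array becomes [13, 1, 3, 2, 16]
arr[1]=1 <= 16: swap with position 1, array becomes [13, 1, 3, 2, 16]
arr[2]=3 <= 16: swap with position 2, array becomes [13, 1, 3, 2, 16]
arr[3]=2 <= 16: swap with position 3, array becomes [13, 1, 3, 2, 16]

Place pivot at position 4: [13, 1, 3, 2, 16]
Pivot position: 4

After partitioning with pivot 16, the array becomes [13, 1, 3, 2, 16]. The pivot is placed at index 4. All elements to the left of the pivot are <= 16, and all elements to the right are > 16.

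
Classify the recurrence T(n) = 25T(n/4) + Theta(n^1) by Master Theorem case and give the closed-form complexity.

Master Theorem for T(n) = 25T(n/4) + O(n^1):

a = 25, b = 4, c = 1
log_b(a) = log_4(25) = 2.3219

Case 1: c = 1 < log_4(25) = 2.3219
T(n) = O(n^(log_4 25))

For T(n) = 25T(n/4) + O(n^1): log_4(25) = 2.3219. This is Case 1 of the Master Theorem (c < log_b(a), work dominated by leaves), giving O(n^(log_4 25)).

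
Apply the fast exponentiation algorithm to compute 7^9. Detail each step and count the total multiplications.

Computing 7^9 by squaring (build up from 7^1; each line after the first costs one multiplication):

7^1 = 7
7^2 = (7^1)^2 = 7^2 = 49
7^4 = (7^2)^2 = 49^2 = 2401
7^8 = (7^4)^2 = 2401^2 = 5764801
7^9 = 7 * 7^8 = 7 * 5764801 = 40353607

Result: 40353607
Multiplications needed: 4 (4 lines after 7^1)

7^9 = 40353607. Using exponentiation by squaring, this requires 4 multiplications. The key idea: if the exponent is even, square the half-power; if odd, multiply by the base once.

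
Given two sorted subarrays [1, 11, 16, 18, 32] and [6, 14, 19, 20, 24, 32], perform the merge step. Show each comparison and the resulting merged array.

Merging process:

Compare 1 vs 6: take 1 from left. Merged: [1]
Compare 11 vs 6: take 6 from right. Merged: [1, 6]
Compare 11 vs 14: take 11 from left. Merged: [1, 6, 11]
Compare 16 vs 14: take 14 from right. Merged: [1, 6, 11, 14]
Compare 16 vs 19: take 16 from left. Merged: [1, 6, 11, 14, 16]
Compare 18 vs 19: take 18 from left. Merged: [1, 6, 11, 14, 16, 18]
Compare 32 vs 19: take 19 from right. Merged: [1, 6, 11, 14, 16, 18, 19]
Compare 32 vs 20: take 20 from right. Merged: [1, 6, 11, 14, 16, 18, 19, 20]
Compare 32 vs 24: take 24 from right. Merged: [1, 6, 11, 14, 16, 18, 19, 20, 24]
Compare 32 vs 32: take 32 from left. Merged: [1, 6, 11, 14, 16, 18, 19, 20, 24, 32]
Append remaining from right: [32]. Merged: [1, 6, 11, 14, 16, 18, 19, 20, 24, 32, 32]

Final merged array: [1, 6, 11, 14, 16, 18, 19, 20, 24, 32, 32]
Total comparisons: 10

The merged array is [1, 6, 11, 14, 16, 18, 19, 20, 24, 32, 32], requiring 10 comparisons. The merge step runs in O(n) time where n is the total number of elements.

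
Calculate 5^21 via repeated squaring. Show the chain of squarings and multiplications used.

Computing 5^21 by squaring (build up from 5^1; each line after the first costs one multiplication):

5^1 = 5
5^2 = (5^1)^2 = 5^2 = 25
5^4 = (5^2)^2 = 25^2 = 625
5^5 = 5 * 5^4 = 5 * 625 = 3125
5^10 = (5^5)^2 = 3125^2 = 9765625
5^20 = (5^10)^2 = 9765625^2 = 95367431640625
5^21 = 5 * 5^20 = 5 * 95367431640625 = 476837158203125

Result: 476837158203125
Multiplications needed: 6 (6 lines after 5^1)

5^21 = 476837158203125. Using exponentiation by squaring, this requires 6 multiplications. The key idea: if the exponent is even, square the half-power; if odd, multiply by the base once.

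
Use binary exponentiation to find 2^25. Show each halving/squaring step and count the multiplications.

Computing 2^25 by squaring (build up from 2^1; each line after the first costs one multiplication):

2^1 = 2
2^2 = (2^1)^2 = 2^2 = 4
2^3 = 2 * 2^2 = 2 * 4 = 8
2^6 = (2^3)^2 = 8^2 = 64
2^12 = (2^6)^2 = 64^2 = 4096
2^24 = (2^12)^2 = 4096^2 = 16777216
2^25 = 2 * 2^24 = 2 * 16777216 = 33554432

Result: 33554432
Multiplications needed: 6 (6 lines after 2^1)

2^25 = 33554432. Using exponentiation by squaring, this requires 6 multiplications. The key idea: if the exponent is even, square the half-power; if odd, multiply by the base once.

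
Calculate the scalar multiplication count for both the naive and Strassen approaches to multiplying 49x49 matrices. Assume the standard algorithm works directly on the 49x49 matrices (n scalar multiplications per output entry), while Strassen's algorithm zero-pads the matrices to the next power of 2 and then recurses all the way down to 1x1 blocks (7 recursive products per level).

Matrix multiplication for 49x49 matrices:

Strassen's algorithm requires power-of-2 dimensions. Pad 49x49 to 64x64 (next power of 2).

Standard algorithm: 49^3 = 117649 multiplications
Strassen's algorithm: 7^(log2(64)) = 7^6 = 117649 multiplications
Savings: 117649 - 117649 = 0 multiplications

Standard: 117649 multiplications (49^3). Strassen: 117649 multiplications (7^6, after padding to 64x64). Strassen reduces 8 recursive multiplications to 7 at each level.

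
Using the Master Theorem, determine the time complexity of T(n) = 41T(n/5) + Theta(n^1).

Master Theorem for T(n) = 41T(n/5) + O(n^1):

a = 41, b = 5, c = 1
log_b(a) = log_5(41) = 2.3074

Case 1: c = 1 < log_5(41) = 2.3074
T(n) = O(n^(log_5 41))

For T(n) = 41T(n/5) + O(n^1): log_5(41) = 2.3074. This is Case 1 of the Master Theorem (c < log_b(a), work dominated by leaves), giving O(n^(log_5 41)).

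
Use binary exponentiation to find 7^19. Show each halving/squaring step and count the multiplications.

Computing 7^19 by squaring (build up from 7^1; each line after the first costs one multiplication):

7^1 = 7
7^2 = (7^1)^2 = 7^2 = 49
7^4 = (7^2)^2 = 49^2 = 2401
7^8 = (7^4)^2 = 2401^2 = 5764801
7^9 = 7 * 7^8 = 7 * 5764801 = 40353607
7^18 = (7^9)^2 = 40353607^2 = 1628413597910449
7^19 = 7 * 7^18 = 7 * 1628413597910449 = 11398895185373143

Result: 11398895185373143
Multiplications needed: 6 (6 lines after 7^1)

7^19 = 11398895185373143. Using exponentiation by squaring, this requires 6 multiplications. The key idea: if the exponent is even, square the half-power; if odd, multiply by the base once.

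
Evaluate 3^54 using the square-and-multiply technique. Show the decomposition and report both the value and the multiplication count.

Computing 3^54 by squaring (build up from 3^1; each line after the first costs one multiplication):

3^1 = 3
3^2 = (3^1)^2 = 3^2 = 9
3^3 = 3 * 3^2 = 3 * 9 = 27
3^6 = (3^3)^2 = 27^2 = 729
3^12 = (3^6)^2 = 729^2 = 531441
3^13 = 3 * 3^12 = 3 * 531441 = 1594323
3^26 = (3^13)^2 = 1594323^2 = 2541865828329
3^27 = 3 * 3^26 = 3 * 2541865828329 = 7625597484987
3^54 = (3^27)^2 = 7625597484987^2 = 58149737003040059690390169

Result: 58149737003040059690390169
Multiplications needed: 8 (8 lines after 3^1)

3^54 = 58149737003040059690390169. Using exponentiation by squaring, this requires 8 multiplications. The key idea: if the exponent is even, square the half-power; if odd, multiply by the base once.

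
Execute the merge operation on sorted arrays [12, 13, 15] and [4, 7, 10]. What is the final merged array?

Merging process:

Compare 12 vs 4: take 4 from right. Merged: [4]
Compare 12 vs 7: take 7 from right. Merged: [4, 7]
Compare 12 vs 10: take 10 from right. Merged: [4, 7, 10]
Append remaining from left: [12, 13, 15]. Merged: [4, 7, 10, 12, 13, 15]

Final merged array: [4, 7, 10, 12, 13, 15]
Total comparisons: 3

The merged array is [4, 7, 10, 12, 13, 15], requiring 3 comparisons. The merge step runs in O(n) time where n is the total number of elements.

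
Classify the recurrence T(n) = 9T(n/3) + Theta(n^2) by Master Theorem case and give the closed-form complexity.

Master Theorem for T(n) = 9T(n/3) + O(n^2):

a = 9, b = 3, c = 2
log_b(a) = log_3(9) = 2.0000

Case 2: c = 2 = log_3(9) = 2.0000
T(n) = O(n^2 log n) = O(n^2 log n)

For T(n) = 9T(n/3) + O(n^2): log_3(9) = 2.0000. This is Case 2 of the Master Theorem (c = log_b(a), equal work at all levels), giving O(n^2 log n).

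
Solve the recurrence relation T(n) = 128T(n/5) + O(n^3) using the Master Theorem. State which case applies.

Master Theorem for T(n) = 128T(n/5) + O(n^3):

a = 128, b = 5, c = 3
log_b(a) = log_5(128) = 3.0147

Case 1: c = 3 < log_5(128) = 3.0147
T(n) = O(n^(log_5 128))

For T(n) = 128T(n/5) + O(n^3): log_5(128) = 3.0147. This is Case 1 of the Master Theorem (c < log_b(a), work dominated by leaves), giving O(n^(log_5 128)).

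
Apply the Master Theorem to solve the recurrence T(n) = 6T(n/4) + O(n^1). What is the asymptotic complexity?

Master Theorem for T(n) = 6T(n/4) + O(n^1):

a = 6, b = 4, c = 1
log_b(a) = log_4(6) = 1.2925

Case 1: c = 1 < log_4(6) = 1.2925
T(n) = O(n^(log_4 6))

For T(n) = 6T(n/4) + O(n^1): log_4(6) = 1.2925. This is Case 1 of the Master Theorem (c < log_b(a), work dominated by leaves), giving O(n^(log_4 6)).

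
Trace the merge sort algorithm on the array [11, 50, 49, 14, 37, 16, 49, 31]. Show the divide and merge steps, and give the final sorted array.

Merge sort trace:

Split: [11, 50, 49, 14, 37, 16, 49, 31] -> [11, 50, 49, 14] and [37, 16, 49, 31]
  Split: [11, 50, 49, 14] -> [11, 50] and [49, 14]
    Split: [11, 50] -> [11] and [50]
    Merge: [11] + [50] -> [11, 50]
    Split: [49, 14] -> [49] and [14]
    Merge: [49] + [14] -> [14, 49]
  Merge: [11, 50] + [14, 49] -> [11, 14, 49, 50]
  Split: [37, 16, 49, 31] -> [37, 16] and [49, 31]
    Split: [37, 16] -> [37] and [16]
    Merge: [37] + [16] -> [16, 37]
    Split: [49, 31] -> [49] and [31]
    Merge: [49] + [31] -> [31, 49]
  Merge: [16, 37] + [31, 49] -> [16, 31, 37, 49]
Merge: [11, 14, 49, 50] + [16, 31, 37, 49] -> [11, 14, 16, 31, 37, 49, 49, 50]

Final sorted array: [11, 14, 16, 31, 37, 49, 49, 50]

The merge sort proceeds by recursively splitting the array and merging sorted halves.
After all merges, the sorted array is [11, 14, 16, 31, 37, 49, 49, 50].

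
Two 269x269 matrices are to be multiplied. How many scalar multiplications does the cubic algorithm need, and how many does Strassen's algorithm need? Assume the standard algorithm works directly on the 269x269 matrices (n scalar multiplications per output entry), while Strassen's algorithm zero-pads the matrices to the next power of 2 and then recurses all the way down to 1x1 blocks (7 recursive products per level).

Matrix multiplication for 269x269 matrices:

Strassen's algorithm requires power-of-2 dimensions. Pad 269x269 to 512x512 (next power of 2).

Standard algorithm: 269^3 = 19465109 multiplications
Strassen's algorithm: 7^(log2(512)) = 7^9 = 40353607 multiplications
Difference: 19465109 - 40353607 = -20888498 (Strassen uses MORE here due to padding overhead — for small or just-over-power-of-2 n, padding can outweigh the per-level savings)

Standard: 19465109 multiplications (269^3). Strassen: 40353607 multiplications (7^9, after padding to 512x512). Strassen reduces 8 recursive multiplications to 7 at each level.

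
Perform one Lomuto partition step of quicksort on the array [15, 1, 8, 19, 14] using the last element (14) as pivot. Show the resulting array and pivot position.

Lomuto partition with pivot = 14:

Initial array: [15, 1, 8, 19, 14]

arr[0]=15 > 14: no swap
arr[1]=1 <= 14: swap with position 0, array becomes [1, 15, 8, 19, 14]
arr[2]=8 <= 14: swap with position 1, array becomes [1, 8, 15, 19, 14]
arr[3]=19 > 14: no swap

Place pivot at position 2: [1, 8, 14, 19, 15]
Pivot position: 2

After partitioning with pivot 14, the array becomes [1, 8, 14, 19, 15]. The pivot is placed at index 2. All elements to the left of the pivot are <= 14, and all elements to the right are > 14.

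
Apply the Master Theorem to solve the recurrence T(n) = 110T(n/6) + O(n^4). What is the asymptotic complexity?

Master Theorem for T(n) = 110T(n/6) + O(n^4):

a = 110, b = 6, c = 4
log_b(a) = log_6(110) = 2.6234

Case 3: c = 4 > log_6(110) = 2.6234
T(n) = O(n^4) = O(n^4)

For T(n) = 110T(n/6) + O(n^4): log_6(110) = 2.6234. This is Case 3 of the Master Theorem (c > log_b(a), work dominated by root), giving O(n^4).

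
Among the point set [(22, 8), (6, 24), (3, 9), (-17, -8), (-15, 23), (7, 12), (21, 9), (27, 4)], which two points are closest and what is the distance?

Computing all pairwise distances among 8 points:

d((22, 8), (6, 24)) = 22.6274
d((22, 8), (3, 9)) = 19.0263
d((22, 8), (-17, -8)) = 42.1545
d((22, 8), (-15, 23)) = 39.9249
d((22, 8), (7, 12)) = 15.5242
d((22, 8), (21, 9)) = 1.4142 <-- minimum
d((22, 8), (27, 4)) = 6.4031
d((6, 24), (3, 9)) = 15.2971
d((6, 24), (-17, -8)) = 39.4081
d((6, 24), (-15, 23)) = 21.0238
d((6, 24), (7, 12)) = 12.0416
d((6, 24), (21, 9)) = 21.2132
d((6, 24), (27, 4)) = 29.0
d((3, 9), (-17, -8)) = 26.2488
d((3, 9), (-15, 23)) = 22.8035
d((3, 9), (7, 12)) = 5.0
d((3, 9), (21, 9)) = 18.0
d((3, 9), (27, 4)) = 24.5153
d((-17, -8), (-15, 23)) = 31.0644
d((-17, -8), (7, 12)) = 31.241
d((-17, -8), (21, 9)) = 41.6293
d((-17, -8), (27, 4)) = 45.607
d((-15, 23), (7, 12)) = 24.5967
d((-15, 23), (21, 9)) = 38.6264
d((-15, 23), (27, 4)) = 46.0977
d((7, 12), (21, 9)) = 14.3178
d((7, 12), (27, 4)) = 21.5407
d((21, 9), (27, 4)) = 7.8102

Closest pair: (22, 8) and (21, 9) with distance 1.4142

The closest pair is (22, 8) and (21, 9) with Euclidean distance 1.4142. For 8 points, brute-force pairwise comparison is shown above. For large n, the divide-and-conquer algorithm (sort by x, recurse on halves, check the dividing strip) achieves O(n log n).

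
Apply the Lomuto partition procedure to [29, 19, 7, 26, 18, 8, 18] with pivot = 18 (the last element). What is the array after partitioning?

Lomuto partition with pivot = 18:

Initial array: [29, 19, 7, 26, 18, 8, 18]

arr[0]=29 > 18: no swap
arr[1]=19 > 18: no swap
arr[2]=7 <= 18: swap with position 0, array becomes [7, 19, 29, 26, 18, 8, 18]
arr[3]=26 > 18: no swap
arr[4]=18 <= 18: swap with position 1, array becomes [7, 18, 29, 26, 19, 8, 18]
arr[5]=8 <= 18: swap with position 2, array becomes [7, 18, 8, 26, 19, 29, 18]

Place pivot at position 3: [7, 18, 8, 18, 19, 29, 26]
Pivot position: 3

After partitioning with pivot 18, the array becomes [7, 18, 8, 18, 19, 29, 26]. The pivot is placed at index 3. All elements to the left of the pivot are <= 18, and all elements to the right are > 18.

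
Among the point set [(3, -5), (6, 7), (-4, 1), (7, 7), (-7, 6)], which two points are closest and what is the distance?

Computing all pairwise distances among 5 points:

d((3, -5), (6, 7)) = 12.3693
d((3, -5), (-4, 1)) = 9.2195
d((3, -5), (7, 7)) = 12.6491
d((3, -5), (-7, 6)) = 14.8661
d((6, 7), (-4, 1)) = 11.6619
d((6, 7), (7, 7)) = 1.0 <-- minimum
d((6, 7), (-7, 6)) = 13.0384
d((-4, 1), (7, 7)) = 12.53
d((-4, 1), (-7, 6)) = 5.831
d((7, 7), (-7, 6)) = 14.0357

Closest pair: (6, 7) and (7, 7) with distance 1.0

The closest pair is (6, 7) and (7, 7) with Euclidean distance 1.0. For 5 points, brute-force pairwise comparison is shown above. For large n, the divide-and-conquer algorithm (sort by x, recurse on halves, check the dividing strip) achieves O(n log n).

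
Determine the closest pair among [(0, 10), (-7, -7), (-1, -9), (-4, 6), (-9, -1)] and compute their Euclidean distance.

Computing all pairwise distances among 5 points:

d((0, 10), (-7, -7)) = 18.3848
d((0, 10), (-1, -9)) = 19.0263
d((0, 10), (-4, 6)) = 5.6569 <-- minimum
d((0, 10), (-9, -1)) = 14.2127
d((-7, -7), (-1, -9)) = 6.3246
d((-7, -7), (-4, 6)) = 13.3417
d((-7, -7), (-9, -1)) = 6.3246
d((-1, -9), (-4, 6)) = 15.2971
d((-1, -9), (-9, -1)) = 11.3137
d((-4, 6), (-9, -1)) = 8.6023

Closest pair: (0, 10) and (-4, 6) with distance 5.6569

The closest pair is (0, 10) and (-4, 6) with Euclidean distance 5.6569. For 5 points, brute-force pairwise comparison is shown above. For large n, the divide-and-conquer algorithm (sort by x, recurse on halves, check the dividing strip) achieves O(n log n).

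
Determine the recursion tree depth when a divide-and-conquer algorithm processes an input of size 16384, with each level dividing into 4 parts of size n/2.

For divide and conquer with division factor 2:

Problem sizes at each level:
Level 0: 16384
Level 1: 8192
Level 2: 4096
Level 3: 2048
Level 4: 1024
Level 5: 512
Level 6: 256
Level 7: 128
Level 8: 64
Level 9: 32
Level 10: 16
Level 11: 8
Level 12: 4
Level 13: 2
Level 14: 1

The root is level 0 and the size-1 base case is level 14 (the tree spans levels 0 through 14, i.e. 15 levels counting the root), so the depth is the number of divisions: log_2(16384) = 14

The recursion tree depth is log_2(16384) = 14. At each level, the problem size is divided by 2, so it takes 14 divisions to reduce to a base case of size 1. The algorithm makes 4 recursive calls at each level.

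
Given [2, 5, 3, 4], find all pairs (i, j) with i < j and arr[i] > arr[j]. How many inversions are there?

Finding inversions in [2, 5, 3, 4]:

(1, 2): arr[1]=5 > arr[2]=3
(1, 3): arr[1]=5 > arr[3]=4

Total inversions: 2

The array has 2 inversion(s): (1,2), (1,3). Each pair (i,j) satisfies i < j and arr[i] > arr[j].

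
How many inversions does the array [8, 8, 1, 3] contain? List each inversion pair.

Finding inversions in [8, 8, 1, 3]:

(0, 2): arr[0]=8 > arr[2]=1
(0, 3): arr[0]=8 > arr[3]=3
(1, 2): arr[1]=8 > arr[2]=1
(1, 3): arr[1]=8 > arr[3]=3

Total inversions: 4

The array has 4 inversion(s): (0,2), (0,3), (1,2), (1,3). Each pair (i,j) satisfies i < j and arr[i] > arr[j].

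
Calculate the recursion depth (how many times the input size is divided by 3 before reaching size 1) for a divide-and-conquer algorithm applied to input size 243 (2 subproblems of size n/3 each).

For divide and conquer with division factor 3:

Problem sizes at each level:
Level 0: 243
Level 1: 81
Level 2: 27
Level 3: 9
Level 4: 3
Level 5: 1

The root is level 0 and the size-1 base case is level 5 (the tree spans levels 0 through 5, i.e. 6 levels counting the root), so the depth is the number of divisions: log_3(243) = 5

The recursion tree depth is log_3(243) = 5. At each level, the problem size is divided by 3, so it takes 5 divisions to reduce to a base case of size 1. The algorithm makes 2 recursive calls at each level.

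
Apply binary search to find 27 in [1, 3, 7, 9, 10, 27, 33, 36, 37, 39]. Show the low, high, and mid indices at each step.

Binary search for 27 in [1, 3, 7, 9, 10, 27, 33, 36, 37, 39]:

lo=0, hi=9, mid=4, arr[mid]=10 -> 10 < 27, search right half
lo=5, hi=9, mid=7, arr[mid]=36 -> 36 > 27, search left half
lo=5, hi=6, mid=5, arr[mid]=27 -> Found target at index 5!

Binary search finds 27 at index 5 after 3 comparisons. The search repeatedly halves the search space by comparing with the middle element.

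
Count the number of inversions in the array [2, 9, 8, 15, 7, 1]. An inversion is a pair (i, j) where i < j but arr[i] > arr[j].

Finding inversions in [2, 9, 8, 15, 7, 1]:

(0, 5): arr[0]=2 > arr[5]=1
(1, 2): arr[1]=9 > arr[2]=8
(1, 4): arr[1]=9 > arr[4]=7
(1, 5): arr[1]=9 > arr[5]=1
(2, 4): arr[2]=8 > arr[4]=7
(2, 5): arr[2]=8 > arr[5]=1
(3, 4): arr[3]=15 > arr[4]=7
(3, 5): arr[3]=15 > arr[5]=1
(4, 5): arr[4]=7 > arr[5]=1

Total inversions: 9

The array has 9 inversion(s): (0,5), (1,2), (1,4), (1,5), (2,4), (2,5), (3,4), (3,5), (4,5). Each pair (i,j) satisfies i < j and arr[i] > arr[j].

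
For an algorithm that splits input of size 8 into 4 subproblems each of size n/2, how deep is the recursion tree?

For divide and conquer with division factor 2:

Problem sizes at each level:
Level 0: 8
Level 1: 4
Level 2: 2
Level 3: 1

The root is level 0 and the size-1 base case is level 3 (the tree spans levels 0 through 3, i.e. 4 levels counting the root), so the depth is the number of divisions: log_2(8) = 3

The recursion tree depth is log_2(8) = 3. At each level, the problem size is divided by 2, so it takes 3 divisions to reduce to a base case of size 1. The algorithm makes 4 recursive calls at each level.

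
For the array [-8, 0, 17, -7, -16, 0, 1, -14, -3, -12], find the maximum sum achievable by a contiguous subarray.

Using Kadane's algorithm on [-8, 0, 17, -7, -16, 0, 1, -14, -3, -12]:

Scanning through the array:
Position 1 (value 0): max_ending_here = 0, max_so_far = 0
Position 2 (value 17): max_ending_here = 17, max_so_far = 17
Position 3 (value -7): max_ending_here = 10, max_so_far = 17
Position 4 (value -16): max_ending_here = -6, max_so_far = 17
Position 5 (value 0): max_ending_here = 0, max_so_far = 17
Position 6 (value 1): max_ending_here = 1, max_so_far = 17
Position 7 (value -14): max_ending_here = -13, max_so_far = 17
Position 8 (value -3): max_ending_here = -3, max_so_far = 17
Position 9 (value -12): max_ending_here = -12, max_so_far = 17

Maximum subarray: [0, 17]
Maximum sum: 17

The maximum subarray is [0, 17] with sum 17. This subarray runs from index 1 to index 2.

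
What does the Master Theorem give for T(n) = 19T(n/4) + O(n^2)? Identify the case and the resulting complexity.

Master Theorem for T(n) = 19T(n/4) + O(n^2):

a = 19, b = 4, c = 2
log_b(a) = log_4(19) = 2.1240

Case 1: c = 2 < log_4(19) = 2.1240
T(n) = O(n^(log_4 19))

For T(n) = 19T(n/4) + O(n^2): log_4(19) = 2.1240. This is Case 1 of the Master Theorem (c < log_b(a), work dominated by leaves), giving O(n^(log_4 19)).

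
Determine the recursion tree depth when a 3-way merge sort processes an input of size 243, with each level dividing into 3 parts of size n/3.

For divide and conquer with division factor 3:

Problem sizes at each level:
Level 0: 243
Level 1: 81
Level 2: 27
Level 3: 9
Level 4: 3
Level 5: 1

The root is level 0 and the size-1 base case is level 5 (the tree spans levels 0 through 5, i.e. 6 levels counting the root), so the depth is the number of divisions: log_3(243) = 5

The recursion tree depth is log_3(243) = 5. At each level, the problem size is divided by 3, so it takes 5 divisions to reduce to a base case of size 1. The algorithm makes 3 recursive calls at each level.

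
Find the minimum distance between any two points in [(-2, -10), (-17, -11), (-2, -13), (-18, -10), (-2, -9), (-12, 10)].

Computing all pairwise distances among 6 points:

d((-2, -10), (-17, -11)) = 15.0333
d((-2, -10), (-2, -13)) = 3.0
d((-2, -10), (-18, -10)) = 16.0
d((-2, -10), (-2, -9)) = 1.0 <-- minimum
d((-2, -10), (-12, 10)) = 22.3607
d((-17, -11), (-2, -13)) = 15.1327
d((-17, -11), (-18, -10)) = 1.4142
d((-17, -11), (-2, -9)) = 15.1327
d((-17, -11), (-12, 10)) = 21.587
d((-2, -13), (-18, -10)) = 16.2788
d((-2, -13), (-2, -9)) = 4.0
d((-2, -13), (-12, 10)) = 25.0799
d((-18, -10), (-2, -9)) = 16.0312
d((-18, -10), (-12, 10)) = 20.8806
d((-2, -9), (-12, 10)) = 21.4709

Closest pair: (-2, -10) and (-2, -9) with distance 1.0

The closest pair is (-2, -10) and (-2, -9) with Euclidean distance 1.0. For 6 points, brute-force pairwise comparison is shown above. For large n, the divide-and-conquer algorithm (sort by x, recurse on halves, check the dividing strip) achieves O(n log n).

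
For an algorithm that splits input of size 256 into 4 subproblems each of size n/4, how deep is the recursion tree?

For divide and conquer with division factor 4:

Problem sizes at each level:
Level 0: 256
Level 1: 64
Level 2: 16
Level 3: 4
Level 4: 1

The root is level 0 and the size-1 base case is level 4 (the tree spans levels 0 through 4, i.e. 5 levels counting the root), so the depth is the number of divisions: log_4(256) = 4

The recursion tree depth is log_4(256) = 4. At each level, the problem size is divided by 4, so it takes 4 divisions to reduce to a base case of size 1. The algorithm makes 4 recursive calls at each level.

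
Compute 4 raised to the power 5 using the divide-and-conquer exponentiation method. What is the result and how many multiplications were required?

Computing 4^5 by squaring (build up from 4^1; each line after the first costs one multiplication):

4^1 = 4
4^2 = (4^1)^2 = 4^2 = 16
4^4 = (4^2)^2 = 16^2 = 256
4^5 = 4 * 4^4 = 4 * 256 = 1024

Result: 1024
Multiplications needed: 3 (3 lines after 4^1)

4^5 = 1024. Using exponentiation by squaring, this requires 3 multiplications. The key idea: if the exponent is even, square the half-power; if odd, multiply by the base once.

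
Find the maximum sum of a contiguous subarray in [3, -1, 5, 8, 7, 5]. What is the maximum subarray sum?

Using Kadane's algorithm on [3, -1, 5, 8, 7, 5]:

Scanning through the array:
Position 1 (value -1): max_ending_here = 2, max_so_far = 3
Position 2 (value 5): max_ending_here = 7, max_so_far = 7
Position 3 (value 8): max_ending_here = 15, max_so_far = 15
Position 4 (value 7): max_ending_here = 22, max_so_far = 22
Position 5 (value 5): max_ending_here = 27, max_so_far = 27

Maximum subarray: [3, -1, 5, 8, 7, 5]
Maximum sum: 27

The maximum subarray is [3, -1, 5, 8, 7, 5] with sum 27. This subarray runs from index 0 to index 5.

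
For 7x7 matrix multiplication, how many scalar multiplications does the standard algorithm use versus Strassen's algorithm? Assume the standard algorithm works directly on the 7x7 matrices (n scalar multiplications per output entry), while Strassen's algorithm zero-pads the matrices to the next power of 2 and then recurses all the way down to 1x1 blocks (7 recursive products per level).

Matrix multiplication for 7x7 matrices:

Strassen's algorithm requires power-of-2 dimensions. Pad 7x7 to 8x8 (next power of 2).

Standard algorithm: 7^3 = 343 multiplications
Strassen's algorithm: 7^(log2(8)) = 7^3 = 343 multiplications
Savings: 343 - 343 = 0 multiplications

Standard: 343 multiplications (7^3). Strassen: 343 multiplications (7^3, after padding to 8x8). Strassen reduces 8 recursive multiplications to 7 at each level.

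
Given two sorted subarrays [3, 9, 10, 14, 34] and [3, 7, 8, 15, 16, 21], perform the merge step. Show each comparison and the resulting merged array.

Merging process:

Compare 3 vs 3: take 3 from left. Merged: [3]
Compare 9 vs 3: take 3 from right. Merged: [3, 3]
Compare 9 vs 7: take 7 from right. Merged: [3, 3, 7]
Compare 9 vs 8: take 8 from right. Merged: [3, 3, 7, 8]
Compare 9 vs 15: take 9 from left. Merged: [3, 3, 7, 8, 9]
Compare 10 vs 15: take 10 from left. Merged: [3, 3, 7, 8, 9, 10]
Compare 14 vs 15: take 14 from left. Merged: [3, 3, 7, 8, 9, 10, 14]
Compare 34 vs 15: take 15 from right. Merged: [3, 3, 7, 8, 9, 10, 14, 15]
Compare 34 vs 16: take 16 from right. Merged: [3, 3, 7, 8, 9, 10, 14, 15, 16]
Compare 34 vs 21: take 21 from right. Merged: [3, 3, 7, 8, 9, 10, 14, 15, 16, 21]
Append remaining from left: [34]. Merged: [3, 3, 7, 8, 9, 10, 14, 15, 16, 21, 34]

Final merged array: [3, 3, 7, 8, 9, 10, 14, 15, 16, 21, 34]
Total comparisons: 10

The merged array is [3, 3, 7, 8, 9, 10, 14, 15, 16, 21, 34], requiring 10 comparisons. The merge step runs in O(n) time where n is the total number of elements.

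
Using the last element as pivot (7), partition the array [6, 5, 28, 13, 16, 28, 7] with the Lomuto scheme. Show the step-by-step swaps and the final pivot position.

Lomuto partition with pivot = 7:

Initial array: [6, 5, 28, 13, 16, 28, 7]

arr[0]=6 <= 7: swap with position 0, array becomes [6, 5, 28, 13, 16, 28, 7]
arr[1]=5 <= 7: swap with position 1, array becomes [6, 5, 28, 13, 16, 28, 7]
arr[2]=28 > 7: no swap
arr[3]=13 > 7: no swap
arr[4]=16 > 7: no swap
arr[5]=28 > 7: no swap

Place pivot at position 2: [6, 5, 7, 13, 16, 28, 28]
Pivot position: 2

After partitioning with pivot 7, the array becomes [6, 5, 7, 13, 16, 28, 28]. The pivot is placed at index 2. All elements to the left of the pivot are <= 7, and all elements to the right are > 7.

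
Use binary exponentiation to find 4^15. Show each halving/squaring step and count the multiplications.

Computing 4^15 by squaring (build up from 4^1; each line after the first costs one multiplication):

4^1 = 4
4^2 = (4^1)^2 = 4^2 = 16
4^3 = 4 * 4^2 = 4 * 16 = 64
4^6 = (4^3)^2 = 64^2 = 4096
4^7 = 4 * 4^6 = 4 * 4096 = 16384
4^14 = (4^7)^2 = 16384^2 = 268435456
4^15 = 4 * 4^14 = 4 * 268435456 = 1073741824

Result: 1073741824
Multiplications needed: 6 (6 lines after 4^1)

4^15 = 1073741824. Using exponentiation by squaring, this requires 6 multiplications. The key idea: if the exponent is even, square the half-power; if odd, multiply by the base once.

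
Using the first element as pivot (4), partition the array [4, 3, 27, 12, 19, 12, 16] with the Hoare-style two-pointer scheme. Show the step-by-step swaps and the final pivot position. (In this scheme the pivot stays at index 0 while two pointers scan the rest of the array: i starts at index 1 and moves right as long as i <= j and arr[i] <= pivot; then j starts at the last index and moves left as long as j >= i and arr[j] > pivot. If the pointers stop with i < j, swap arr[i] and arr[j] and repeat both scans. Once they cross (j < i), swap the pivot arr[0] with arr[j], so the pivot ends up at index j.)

Hoare-style two-pointer partition with pivot = 4:

Initial array: [4, 3, 27, 12, 19, 12, 16]

Pointers start at i = 1, j = 6.
i ends at 2, j ends at 1: the pointers have crossed (j < i), so scanning stops.

Swap pivot arr[0] with arr[1] to place pivot at position 1: [3, 4, 27, 12, 19, 12, 16]
Pivot position: 1

After partitioning with pivot 4, the array becomes [3, 4, 27, 12, 19, 12, 16]. The pivot is placed at index 1. All elements to the left of the pivot are <= 4, and all elements to the right are > 4.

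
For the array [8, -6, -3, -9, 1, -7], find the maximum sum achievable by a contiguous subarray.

Using Kadane's algorithm on [8, -6, -3, -9, 1, -7]:

Scanning through the array:
Position 1 (value -6): max_ending_here = 2, max_so_far = 8
Position 2 (value -3): max_ending_here = -1, max_so_far = 8
Position 3 (value -9): max_ending_here = -9, max_so_far = 8
Position 4 (value 1): max_ending_here = 1, max_so_far = 8
Position 5 (value -7): max_ending_here = -6, max_so_far = 8

Maximum subarray: [8]
Maximum sum: 8

The maximum subarray is [8] with sum 8. This subarray runs from index 0 to index 0.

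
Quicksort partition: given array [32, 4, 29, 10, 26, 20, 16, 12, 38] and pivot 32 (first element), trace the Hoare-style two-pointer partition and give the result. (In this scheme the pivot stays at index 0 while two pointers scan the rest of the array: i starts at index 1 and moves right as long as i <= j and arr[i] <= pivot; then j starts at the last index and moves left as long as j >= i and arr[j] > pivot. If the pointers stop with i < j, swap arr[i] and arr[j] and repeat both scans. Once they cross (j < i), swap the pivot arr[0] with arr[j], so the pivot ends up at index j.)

Hoare-style two-pointer partition with pivot = 32:

Initial array: [32, 4, 29, 10, 26, 20, 16, 12, 38]

Pointers start at i = 1, j = 8.
i ends at 8, j ends at 7: the pointers have crossed (j < i), so scanning stops.

Swap pivot arr[0] with arr[7] to place pivot at position 7: [12, 4, 29, 10, 26, 20, 16, 32, 38]
Pivot position: 7

After partitioning with pivot 32, the array becomes [12, 4, 29, 10, 26, 20, 16, 32, 38]. The pivot is placed at index 7. All elements to the left of the pivot are <= 32, and all elements to the right are > 32.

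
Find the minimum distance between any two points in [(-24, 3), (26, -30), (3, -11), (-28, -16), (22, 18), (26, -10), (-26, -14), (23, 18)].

Computing all pairwise distances among 8 points:

d((-24, 3), (26, -30)) = 59.9083
d((-24, 3), (3, -11)) = 30.4138
d((-24, 3), (-28, -16)) = 19.4165
d((-24, 3), (22, 18)) = 48.3839
d((-24, 3), (26, -10)) = 51.6624
d((-24, 3), (-26, -14)) = 17.1172
d((-24, 3), (23, 18)) = 49.3356
d((26, -30), (3, -11)) = 29.8329
d((26, -30), (-28, -16)) = 55.7853
d((26, -30), (22, 18)) = 48.1664
d((26, -30), (26, -10)) = 20.0
d((26, -30), (-26, -14)) = 54.4059
d((26, -30), (23, 18)) = 48.0937
d((3, -11), (-28, -16)) = 31.4006
d((3, -11), (22, 18)) = 34.6699
d((3, -11), (26, -10)) = 23.0217
d((3, -11), (-26, -14)) = 29.1548
d((3, -11), (23, 18)) = 35.2278
d((-28, -16), (22, 18)) = 60.4649
d((-28, -16), (26, -10)) = 54.3323
d((-28, -16), (-26, -14)) = 2.8284
d((-28, -16), (23, 18)) = 61.2944
d((22, 18), (26, -10)) = 28.2843
d((22, 18), (-26, -14)) = 57.6888
d((22, 18), (23, 18)) = 1.0 <-- minimum
d((26, -10), (-26, -14)) = 52.1536
d((26, -10), (23, 18)) = 28.1603
d((-26, -14), (23, 18)) = 58.5235

Closest pair: (22, 18) and (23, 18) with distance 1.0

The closest pair is (22, 18) and (23, 18) with Euclidean distance 1.0. For 8 points, brute-force pairwise comparison is shown above. For large n, the divide-and-conquer algorithm (sort by x, recurse on halves, check the dividing strip) achieves O(n log n).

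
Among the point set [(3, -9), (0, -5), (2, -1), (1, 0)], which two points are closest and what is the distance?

Computing all pairwise distances among 4 points:

d((3, -9), (0, -5)) = 5.0
d((3, -9), (2, -1)) = 8.0623
d((3, -9), (1, 0)) = 9.2195
d((0, -5), (2, -1)) = 4.4721
d((0, -5), (1, 0)) = 5.099
d((2, -1), (1, 0)) = 1.4142 <-- minimum

Closest pair: (2, -1) and (1, 0) with distance 1.4142

The closest pair is (2, -1) and (1, 0) with Euclidean distance 1.4142. For 4 points, brute-force pairwise comparison is shown above. For large n, the divide-and-conquer algorithm (sort by x, recurse on halves, check the dividing strip) achieves O(n log n).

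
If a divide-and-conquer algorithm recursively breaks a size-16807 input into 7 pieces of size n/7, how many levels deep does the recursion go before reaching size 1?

For divide and conquer with division factor 7:

Problem sizes at each level:
Level 0: 16807
Level 1: 2401
Level 2: 343
Level 3: 49
Level 4: 7
Level 5: 1

The root is level 0 and the size-1 base case is level 5 (the tree spans levels 0 through 5, i.e. 6 levels counting the root), so the depth is the number of divisions: log_7(16807) = 5

The recursion tree depth is log_7(16807) = 5. At each level, the problem size is divided by 7, so it takes 5 divisions to reduce to a base case of size 1. The algorithm makes 7 recursive calls at each level.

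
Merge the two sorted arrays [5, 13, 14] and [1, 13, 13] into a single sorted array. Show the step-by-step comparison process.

Merging process:

Compare 5 vs 1: take 1 from right. Merged: [1]
Compare 5 vs 13: take 5 from left. Merged: [1, 5]
Compare 13 vs 13: take 13 from left. Merged: [1, 5, 13]
Compare 14 vs 13: take 13 from right. Merged: [1, 5, 13, 13]
Compare 14 vs 13: take 13 from right. Merged: [1, 5, 13, 13, 13]
Append remaining from left: [14]. Merged: [1, 5, 13, 13, 13, 14]

Final merged array: [1, 5, 13, 13, 13, 14]
Total comparisons: 5

The merged array is [1, 5, 13, 13, 13, 14], requiring 5 comparisons. The merge step runs in O(n) time where n is the total number of elements.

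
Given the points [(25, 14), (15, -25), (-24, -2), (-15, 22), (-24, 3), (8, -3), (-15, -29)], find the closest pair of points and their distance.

Computing all pairwise distances among 7 points:

d((25, 14), (15, -25)) = 40.2616
d((25, 14), (-24, -2)) = 51.5461
d((25, 14), (-15, 22)) = 40.7922
d((25, 14), (-24, 3)) = 50.2195
d((25, 14), (8, -3)) = 24.0416
d((25, 14), (-15, -29)) = 58.7282
d((15, -25), (-24, -2)) = 45.2769
d((15, -25), (-15, 22)) = 55.7584
d((15, -25), (-24, 3)) = 48.0104
d((15, -25), (8, -3)) = 23.0868
d((15, -25), (-15, -29)) = 30.2655
d((-24, -2), (-15, 22)) = 25.632
d((-24, -2), (-24, 3)) = 5.0 <-- minimum
d((-24, -2), (8, -3)) = 32.0156
d((-24, -2), (-15, -29)) = 28.4605
d((-15, 22), (-24, 3)) = 21.0238
d((-15, 22), (8, -3)) = 33.9706
d((-15, 22), (-15, -29)) = 51.0
d((-24, 3), (8, -3)) = 32.5576
d((-24, 3), (-15, -29)) = 33.2415
d((8, -3), (-15, -29)) = 34.7131

Closest pair: (-24, -2) and (-24, 3) with distance 5.0

The closest pair is (-24, -2) and (-24, 3) with Euclidean distance 5.0. For 7 points, brute-force pairwise comparison is shown above. For large n, the divide-and-conquer algorithm (sort by x, recurse on halves, check the dividing strip) achieves O(n log n).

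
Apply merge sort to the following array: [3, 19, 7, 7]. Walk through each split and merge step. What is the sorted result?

Merge sort trace:

Split: [3, 19, 7, 7] -> [3, 19] and [7, 7]
  Split: [3, 19] -> [3] and [19]
  Merge: [3] + [19] -> [3, 19]
  Split: [7, 7] -> [7] and [7]
  Merge: [7] + [7] -> [7, 7]
Merge: [3, 19] + [7, 7] -> [3, 7, 7, 19]

Final sorted array: [3, 7, 7, 19]

The merge sort proceeds by recursively splitting the array and merging sorted halves.
After all merges, the sorted array is [3, 7, 7, 19].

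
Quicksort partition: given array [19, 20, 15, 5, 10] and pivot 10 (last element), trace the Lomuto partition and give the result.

Lomuto partition with pivot = 10:

Initial array: [19, 20, 15, 5, 10]

arr[0]=19 > 10: no swap
arr[1]=20 > 10: no swap
arr[2]=15 > 10: no swap
arr[3]=5 <= 10: swap with position 0, array becomes [5, 20, 15, 19, 10]

Place pivot at position 1: [5, 10, 15, 19, 20]
Pivot position: 1

After partitioning with pivot 10, the array becomes [5, 10, 15, 19, 20]. The pivot is placed at index 1. All elements to the left of the pivot are <= 10, and all elements to the right are > 10.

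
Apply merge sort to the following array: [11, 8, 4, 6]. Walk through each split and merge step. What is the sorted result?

Merge sort trace:

Split: [11, 8, 4, 6] -> [11, 8] and [4, 6]
  Split: [11, 8] -> [11] and [8]
  Merge: [11] + [8] -> [8, 11]
  Split: [4, 6] -> [4] and [6]
  Merge: [4] + [6] -> [4, 6]
Merge: [8, 11] + [4, 6] -> [4, 6, 8, 11]

Final sorted array: [4, 6, 8, 11]

The merge sort proceeds by recursively splitting the array and merging sorted halves.
After all merges, the sorted array is [4, 6, 8, 11].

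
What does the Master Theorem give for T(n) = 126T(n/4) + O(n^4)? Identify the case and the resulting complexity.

Master Theorem for T(n) = 126T(n/4) + O(n^4):

a = 126, b = 4, c = 4
log_b(a) = log_4(126) = 3.4886

Case 3: c = 4 > log_4(126) = 3.4886
T(n) = O(n^4) = O(n^4)

For T(n) = 126T(n/4) + O(n^4): log_4(126) = 3.4886. This is Case 3 of the Master Theorem (c > log_b(a), work dominated by root), giving O(n^4).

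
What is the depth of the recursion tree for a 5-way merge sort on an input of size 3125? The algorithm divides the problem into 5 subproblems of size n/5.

For divide and conquer with division factor 5:

Problem sizes at each level:
Level 0: 3125
Level 1: 625
Level 2: 125
Level 3: 25
Level 4: 5
Level 5: 1

The root is level 0 and the size-1 base case is level 5 (the tree spans levels 0 through 5, i.e. 6 levels counting the root), so the depth is the number of divisions: log_5(3125) = 5

The recursion tree depth is log_5(3125) = 5. At each level, the problem size is divided by 5, so it takes 5 divisions to reduce to a base case of size 1. The algorithm makes 5 recursive calls at each level.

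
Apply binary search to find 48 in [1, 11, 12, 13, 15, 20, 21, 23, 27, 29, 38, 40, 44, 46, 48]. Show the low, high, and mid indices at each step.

Binary search for 48 in [1, 11, 12, 13, 15, 20, 21, 23, 27, 29, 38, 40, 44, 46, 48]:

lo=0, hi=14, mid=7, arr[mid]=23 -> 23 < 48, search right half
lo=8, hi=14, mid=11, arr[mid]=40 -> 40 < 48, search right half
lo=12, hi=14, mid=13, arr[mid]=46 -> 46 < 48, search right half
lo=14, hi=14, mid=14, arr[mid]=48 -> Found target at index 14!

Binary search finds 48 at index 14 after 4 comparisons. The search repeatedly halves the search space by comparing with the middle element.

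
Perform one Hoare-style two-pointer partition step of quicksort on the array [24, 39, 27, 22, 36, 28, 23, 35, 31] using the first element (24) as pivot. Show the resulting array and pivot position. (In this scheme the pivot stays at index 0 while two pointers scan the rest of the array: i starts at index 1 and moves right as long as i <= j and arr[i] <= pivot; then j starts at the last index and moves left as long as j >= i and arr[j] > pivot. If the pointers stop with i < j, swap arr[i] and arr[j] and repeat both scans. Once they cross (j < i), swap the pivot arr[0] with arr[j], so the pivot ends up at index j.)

Hoare-style two-pointer partition with pivot = 24:

Initial array: [24, 39, 27, 22, 36, 28, 23, 35, 31]

Pointers start at i = 1, j = 8.
i stops at index 1 (arr[1]=39 > 24), j stops at index 6 (arr[6]=23 <= 24): swap arr[1] and arr[6], array becomes [24, 23, 27, 22, 36, 28, 39, 35, 31]
i stops at index 2 (arr[2]=27 > 24), j stops at index 3 (arr[3]=22 <= 24): swap arr[2] and arr[3], array becomes [24, 23, 22, 27, 36, 28, 39, 35, 31]
i ends at 3, j ends at 2: the pointers have crossed (j < i), so scanning stops.

Swap pivot arr[0] with arr[2] to place pivot at position 2: [22, 23, 24, 27, 36, 28, 39, 35, 31]
Pivot position: 2

After partitioning with pivot 24, the array becomes [22, 23, 24, 27, 36, 28, 39, 35, 31]. The pivot is placed at index 2. All elements to the left of the pivot are <= 24, and all elements to the right are > 24.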